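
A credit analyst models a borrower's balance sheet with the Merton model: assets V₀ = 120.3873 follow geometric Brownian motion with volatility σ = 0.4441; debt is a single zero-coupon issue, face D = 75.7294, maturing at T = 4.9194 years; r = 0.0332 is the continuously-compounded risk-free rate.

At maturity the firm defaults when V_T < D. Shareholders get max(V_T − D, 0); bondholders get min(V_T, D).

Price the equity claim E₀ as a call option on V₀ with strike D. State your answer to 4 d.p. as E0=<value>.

E0=68.9620

d₁ = [ln(V₀/D) + (r + σ²/2)T] / (σ√T)
   = [ln(120.3873/75.7294) + (0.0332 + 0.5·0.4441²)·4.9194] / (0.4441·√4.9194)
   = [0.463548 + 0.648438] / 0.985001 = 1.128918
d₂ = d₁ − σ√T = 1.128918 − 0.985001 = 0.143916
N(d₁) = 0.870534,  N(d₂) = 0.557217,  e^(−rT) = 0.849316
E₀ = V₀·N(d₁) − D·e^(−rT)·N(d₂)
   = 120.3873·0.870534 − 75.7294·0.849316·0.557217 = 68.962037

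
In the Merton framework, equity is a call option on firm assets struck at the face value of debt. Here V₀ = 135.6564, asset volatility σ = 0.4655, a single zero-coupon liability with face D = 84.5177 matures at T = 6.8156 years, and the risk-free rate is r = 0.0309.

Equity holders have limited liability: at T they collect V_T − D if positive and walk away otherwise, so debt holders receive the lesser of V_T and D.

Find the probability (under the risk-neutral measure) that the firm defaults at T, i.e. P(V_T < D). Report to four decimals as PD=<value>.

d₁ = [ln(V₀/D) + (r + σ²/2)T] / (σ√T)
   = [ln(135.6564/84.5177) + (0.0309 + 0.5·0.4655²)·6.8156] / (0.4655·√6.8156)
   = [0.473164 + 0.949039] / 1.215267 = 1.170280
d₂ = d₁ − σ√T = 1.170280 − 1.215267 = -0.044987
risk-neutral PD = N(−d₂) = N(0.044987) = 0.517941

PD=0.5179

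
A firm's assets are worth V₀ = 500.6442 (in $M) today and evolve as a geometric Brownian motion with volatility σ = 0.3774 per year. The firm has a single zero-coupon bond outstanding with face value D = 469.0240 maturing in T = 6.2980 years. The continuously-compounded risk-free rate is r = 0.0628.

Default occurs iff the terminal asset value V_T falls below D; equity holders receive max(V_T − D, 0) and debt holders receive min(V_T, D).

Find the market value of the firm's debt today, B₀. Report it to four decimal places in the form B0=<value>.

B0=243.9004

d₁ = [ln(V₀/D) + (r + σ²/2)T] / (σ√T)
   = [ln(500.6442/469.0240) + (0.0628 + 0.5·0.3774²)·6.2980] / (0.3774·√6.2980)
   = [0.065242 + 0.844029] / 0.947116 = 0.960041
d₂ = d₁ − σ√T = 0.960041 − 0.947116 = 0.012925
N(d₁) = 0.831483,  N(d₂) = 0.505156,  e^(−rT) = 0.673334
E₀ = V₀·N(d₁) − D·e^(−rT)·N(d₂)
   = 500.6442·0.831483 − 469.0240·0.673334·0.505156 = 256.743831
B₀ = V₀ − E₀ = 500.6442 − 256.743831 = 243.900369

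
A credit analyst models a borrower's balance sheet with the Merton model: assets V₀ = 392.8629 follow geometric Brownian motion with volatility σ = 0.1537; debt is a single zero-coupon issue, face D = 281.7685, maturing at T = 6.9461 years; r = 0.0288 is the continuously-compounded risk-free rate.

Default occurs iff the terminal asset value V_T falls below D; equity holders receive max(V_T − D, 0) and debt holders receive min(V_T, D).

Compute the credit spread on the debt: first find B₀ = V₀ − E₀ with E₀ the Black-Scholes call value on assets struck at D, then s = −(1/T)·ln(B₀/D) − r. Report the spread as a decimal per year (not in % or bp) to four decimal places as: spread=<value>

spread=0.0034

d₁ = [ln(V₀/D) + (r + σ²/2)T] / (σ√T)
   = [ln(392.8629/281.7685) + (0.0288 + 0.5·0.1537²)·6.9461] / (0.1537·√6.9461)
   = [0.332375 + 0.282094] / 0.405083 = 1.516895
d₂ = d₁ − σ√T = 1.516895 − 0.405083 = 1.111811
N(d₁) = 0.935353,  N(d₂) = 0.866890,  e^(−rT) = 0.818692
E₀ = V₀·N(d₁) − D·e^(−rT)·N(d₂)
   = 392.8629·0.935353 − 281.7685·0.818692·0.866890 = 167.490033
B₀ = V₀ − E₀ = 392.8629 − 167.490033 = 225.372867
spread = −(1/T)·ln(B₀/D) − r = −(1/6.9461)·ln(225.372867/281.7685) − 0.0288 = 0.00335180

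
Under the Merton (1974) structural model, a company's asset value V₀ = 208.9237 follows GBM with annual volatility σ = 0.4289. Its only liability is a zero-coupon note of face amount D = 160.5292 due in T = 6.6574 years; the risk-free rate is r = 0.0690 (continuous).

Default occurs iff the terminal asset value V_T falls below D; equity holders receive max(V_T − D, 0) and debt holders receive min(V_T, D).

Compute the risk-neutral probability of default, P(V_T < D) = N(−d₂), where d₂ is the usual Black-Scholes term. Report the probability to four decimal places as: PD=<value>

d₁ = [ln(V₀/D) + (r + σ²/2)T] / (σ√T)
   = [ln(208.9237/160.5292) + (0.0690 + 0.5·0.4289²)·6.6574] / (0.4289·√6.6574)
   = [0.263493 + 1.071692] / 1.106645 = 1.206516
d₂ = d₁ − σ√T = 1.206516 − 1.106645 = 0.099871
risk-neutral PD = N(−d₂) = N(-0.099871) = 0.460223

PD=0.4602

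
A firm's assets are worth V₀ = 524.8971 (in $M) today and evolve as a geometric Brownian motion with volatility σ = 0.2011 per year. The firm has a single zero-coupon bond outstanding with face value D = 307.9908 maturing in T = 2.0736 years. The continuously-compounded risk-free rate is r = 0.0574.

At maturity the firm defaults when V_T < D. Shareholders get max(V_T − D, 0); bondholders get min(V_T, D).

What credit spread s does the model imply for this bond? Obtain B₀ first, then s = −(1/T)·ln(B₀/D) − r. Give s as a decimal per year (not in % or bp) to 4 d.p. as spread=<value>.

spread=0.0008

d₁ = [ln(V₀/D) + (r + σ²/2)T] / (σ√T)
   = [ln(524.8971/307.9908) + (0.0574 + 0.5·0.2011²)·2.0736] / (0.2011·√2.0736)
   = [0.533132 + 0.160954] / 0.289584 = 2.396840
d₂ = d₁ − σ√T = 2.396840 − 0.289584 = 2.107256
N(d₁) = 0.991731,  N(d₂) = 0.982452,  e^(−rT) = 0.887786
E₀ = V₀·N(d₁) − D·e^(−rT)·N(d₂)
   = 524.8971·0.991731 − 307.9908·0.887786·0.982452 = 251.925119
B₀ = V₀ − E₀ = 524.8971 − 251.925119 = 272.971981
spread = −(1/T)·ln(B₀/D) − r = −(1/2.0736)·ln(272.971981/307.9908) − 0.0574 = 0.00080831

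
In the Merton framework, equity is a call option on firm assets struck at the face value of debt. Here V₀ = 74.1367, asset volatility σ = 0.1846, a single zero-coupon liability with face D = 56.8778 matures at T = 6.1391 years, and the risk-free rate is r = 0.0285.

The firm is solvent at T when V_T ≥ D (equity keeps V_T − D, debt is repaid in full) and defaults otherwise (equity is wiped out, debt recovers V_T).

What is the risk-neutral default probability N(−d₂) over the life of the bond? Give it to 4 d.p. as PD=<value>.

PD=0.2317

d₁ = [ln(V₀/D) + (r + σ²/2)T] / (σ√T)
   = [ln(74.1367/56.8778) + (0.0285 + 0.5·0.1846²)·6.1391] / (0.1846·√6.1391)
   = [0.265006 + 0.279566] / 0.457387 = 1.190614
d₂ = d₁ − σ√T = 1.190614 − 0.457387 = 0.733226
risk-neutral PD = N(−d₂) = N(-0.733226) = 0.231710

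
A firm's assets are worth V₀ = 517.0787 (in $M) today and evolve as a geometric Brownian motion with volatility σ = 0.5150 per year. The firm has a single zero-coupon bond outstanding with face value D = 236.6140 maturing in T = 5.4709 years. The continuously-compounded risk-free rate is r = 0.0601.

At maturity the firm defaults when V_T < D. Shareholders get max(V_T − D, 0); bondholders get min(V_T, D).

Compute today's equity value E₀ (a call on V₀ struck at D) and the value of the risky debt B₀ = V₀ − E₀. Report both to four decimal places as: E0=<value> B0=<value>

d₁ = [ln(V₀/D) + (r + σ²/2)T] / (σ√T)
   = [ln(517.0787/236.6140) + (0.0601 + 0.5·0.5150²)·5.4709] / (0.5150·√5.4709)
   = [0.781765 + 1.054311] / 1.204583 = 1.524242
d₂ = d₁ − σ√T = 1.524242 − 1.204583 = 0.319660
N(d₁) = 0.936276,  N(d₂) = 0.625387,  e^(−rT) = 0.719786
E₀ = V₀·N(d₁) − D·e^(−rT)·N(d₂)
   = 517.0787·0.936276 − 236.6140·0.719786·0.625387 = 377.617770
B₀ = V₀ − E₀ = 517.0787 − 377.617770 = 139.460930

E0=377.6178 B0=139.4609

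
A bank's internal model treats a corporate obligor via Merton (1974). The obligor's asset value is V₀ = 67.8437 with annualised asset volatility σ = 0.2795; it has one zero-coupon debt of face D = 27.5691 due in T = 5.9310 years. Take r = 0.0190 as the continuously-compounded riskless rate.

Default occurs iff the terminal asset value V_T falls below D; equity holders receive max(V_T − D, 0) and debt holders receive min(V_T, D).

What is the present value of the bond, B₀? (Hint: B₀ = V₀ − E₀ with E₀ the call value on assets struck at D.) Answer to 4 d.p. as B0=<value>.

d₁ = [ln(V₀/D) + (r + σ²/2)T] / (σ√T)
   = [ln(67.8437/27.5691) + (0.0190 + 0.5·0.2795²)·5.9310] / (0.2795·√5.9310)
   = [0.900511 + 0.344355] / 0.680684 = 1.828844
d₂ = d₁ − σ√T = 1.828844 − 0.680684 = 1.148160
N(d₁) = 0.966289,  N(d₂) = 0.874549,  e^(−rT) = 0.893428
E₀ = V₀·N(d₁) − D·e^(−rT)·N(d₂)
   = 67.8437·0.966289 − 27.5691·0.893428·0.874549 = 44.015563
B₀ = V₀ − E₀ = 67.8437 − 44.015563 = 23.828137

B0=23.8281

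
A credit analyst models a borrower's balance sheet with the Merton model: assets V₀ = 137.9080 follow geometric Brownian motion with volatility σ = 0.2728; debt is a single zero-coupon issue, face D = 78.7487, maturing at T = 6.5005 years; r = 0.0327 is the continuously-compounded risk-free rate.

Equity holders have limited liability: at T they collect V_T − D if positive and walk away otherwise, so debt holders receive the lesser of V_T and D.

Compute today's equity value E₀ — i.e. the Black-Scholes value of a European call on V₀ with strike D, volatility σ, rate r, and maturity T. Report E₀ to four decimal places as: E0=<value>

d₁ = [ln(V₀/D) + (r + σ²/2)T] / (σ√T)
   = [ln(137.9080/78.7487) + (0.0327 + 0.5·0.2728²)·6.5005] / (0.2728·√6.5005)
   = [0.560325 + 0.454449] / 0.695533 = 1.458988
d₂ = d₁ − σ√T = 1.458988 − 0.695533 = 0.763455
N(d₁) = 0.927716,  N(d₂) = 0.777404,  e^(−rT) = 0.808507
E₀ = V₀·N(d₁) − D·e^(−rT)·N(d₂)
   = 137.9080·0.927716 − 78.7487·0.808507·0.777404 = 78.443015

E0=78.4430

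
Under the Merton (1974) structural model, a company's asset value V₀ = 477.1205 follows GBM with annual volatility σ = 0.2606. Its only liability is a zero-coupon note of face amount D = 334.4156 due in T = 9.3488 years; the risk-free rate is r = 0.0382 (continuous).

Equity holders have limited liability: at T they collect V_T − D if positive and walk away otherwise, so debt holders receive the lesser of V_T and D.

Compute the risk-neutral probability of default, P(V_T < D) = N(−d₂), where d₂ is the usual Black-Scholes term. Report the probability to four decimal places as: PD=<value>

d₁ = [ln(V₀/D) + (r + σ²/2)T] / (σ√T)
   = [ln(477.1205/334.4156) + (0.0382 + 0.5·0.2606²)·9.3488] / (0.2606·√9.3488)
   = [0.355385 + 0.674574] / 0.796806 = 1.292609
d₂ = d₁ − σ√T = 1.292609 − 0.796806 = 0.495804
risk-neutral PD = N(−d₂) = N(-0.495804) = 0.310016

PD=0.3100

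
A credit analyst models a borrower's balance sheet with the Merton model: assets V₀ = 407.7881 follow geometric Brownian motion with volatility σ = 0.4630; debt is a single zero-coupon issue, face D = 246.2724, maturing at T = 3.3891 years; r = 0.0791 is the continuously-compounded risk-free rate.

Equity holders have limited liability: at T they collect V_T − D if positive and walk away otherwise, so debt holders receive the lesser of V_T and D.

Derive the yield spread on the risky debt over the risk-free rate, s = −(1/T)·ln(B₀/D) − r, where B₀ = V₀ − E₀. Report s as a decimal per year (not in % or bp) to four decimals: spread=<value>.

spread=0.0370

d₁ = [ln(V₀/D) + (r + σ²/2)T] / (σ√T)
   = [ln(407.7881/246.2724) + (0.0791 + 0.5·0.4630²)·3.3891] / (0.4630·√3.3891)
   = [0.504309 + 0.631337] / 0.852360 = 1.332355
d₂ = d₁ − σ√T = 1.332355 − 0.852360 = 0.479995
N(d₁) = 0.908628,  N(d₂) = 0.684384,  e^(−rT) = 0.764848
E₀ = V₀·N(d₁) − D·e^(−rT)·N(d₂)
   = 407.7881·0.908628 − 246.2724·0.764848·0.684384 = 241.616425
B₀ = V₀ − E₀ = 407.7881 − 241.616425 = 166.171675
spread = −(1/T)·ln(B₀/D) − r = −(1/3.3891)·ln(166.171675/246.2724) − 0.0791 = 0.03698297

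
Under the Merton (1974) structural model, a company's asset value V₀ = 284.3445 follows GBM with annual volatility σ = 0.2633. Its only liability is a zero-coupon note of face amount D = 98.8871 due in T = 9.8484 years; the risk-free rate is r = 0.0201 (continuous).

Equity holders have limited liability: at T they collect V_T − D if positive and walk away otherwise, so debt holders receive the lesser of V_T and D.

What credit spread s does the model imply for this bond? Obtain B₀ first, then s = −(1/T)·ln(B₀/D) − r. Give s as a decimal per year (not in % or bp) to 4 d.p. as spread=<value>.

d₁ = [ln(V₀/D) + (r + σ²/2)T] / (σ√T)
   = [ln(284.3445/98.8871) + (0.0201 + 0.5·0.2633²)·9.8484] / (0.2633·√9.8484)
   = [1.056208 + 0.539332] / 0.826292 = 1.930963
d₂ = d₁ − σ√T = 1.930963 − 0.826292 = 1.104671
N(d₁) = 0.973256,  N(d₂) = 0.865349,  e^(−rT) = 0.820409
E₀ = V₀·N(d₁) − D·e^(−rT)·N(d₂)
   = 284.3445·0.973256 − 98.8871·0.820409·0.865349 = 206.536176
B₀ = V₀ − E₀ = 284.3445 − 206.536176 = 77.808324
spread = −(1/T)·ln(B₀/D) − r = −(1/9.8484)·ln(77.808324/98.8871) − 0.0201 = 0.00424206

spread=0.0042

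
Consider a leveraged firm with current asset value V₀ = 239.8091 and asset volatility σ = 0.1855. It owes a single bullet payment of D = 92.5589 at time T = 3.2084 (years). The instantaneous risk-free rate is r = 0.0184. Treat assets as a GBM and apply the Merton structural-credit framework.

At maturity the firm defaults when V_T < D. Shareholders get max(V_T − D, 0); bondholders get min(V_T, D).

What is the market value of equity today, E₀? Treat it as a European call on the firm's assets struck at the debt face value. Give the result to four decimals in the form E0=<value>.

E0=152.5718

d₁ = [ln(V₀/D) + (r + σ²/2)T] / (σ√T)
   = [ln(239.8091/92.5589) + (0.0184 + 0.5·0.1855²)·3.2084] / (0.1855·√3.2084)
   = [0.951998 + 0.114235] / 0.332268 = 3.208959
d₂ = d₁ − σ√T = 3.208959 − 0.332268 = 2.876691
N(d₁) = 0.999334,  N(d₂) = 0.997991,  e^(−rT) = 0.942674
E₀ = V₀·N(d₁) − D·e^(−rT)·N(d₂)
   = 239.8091·0.999334 − 92.5589·0.942674·0.997991 = 152.571802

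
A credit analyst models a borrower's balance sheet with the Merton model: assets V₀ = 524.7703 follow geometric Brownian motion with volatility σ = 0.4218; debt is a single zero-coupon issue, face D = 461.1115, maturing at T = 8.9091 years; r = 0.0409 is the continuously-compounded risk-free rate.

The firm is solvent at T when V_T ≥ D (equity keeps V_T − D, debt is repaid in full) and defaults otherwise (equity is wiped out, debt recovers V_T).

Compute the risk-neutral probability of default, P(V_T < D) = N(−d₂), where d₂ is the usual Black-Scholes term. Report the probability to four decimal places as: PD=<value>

PD=0.5938

d₁ = [ln(V₀/D) + (r + σ²/2)T] / (σ√T)
   = [ln(524.7703/461.1115) + (0.0409 + 0.5·0.4218²)·8.9091] / (0.4218·√8.9091)
   = [0.129321 + 1.156915] / 1.258994 = 1.021638
d₂ = d₁ − σ√T = 1.021638 − 1.258994 = -0.237356
risk-neutral PD = N(−d₂) = N(0.237356) = 0.593810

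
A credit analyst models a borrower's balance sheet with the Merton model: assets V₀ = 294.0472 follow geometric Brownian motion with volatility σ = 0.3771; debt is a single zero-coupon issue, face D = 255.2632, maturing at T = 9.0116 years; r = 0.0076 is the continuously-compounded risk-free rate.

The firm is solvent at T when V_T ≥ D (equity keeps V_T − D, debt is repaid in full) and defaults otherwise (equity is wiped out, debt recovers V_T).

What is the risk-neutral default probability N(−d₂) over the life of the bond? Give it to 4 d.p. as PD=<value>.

PD=0.6482

d₁ = [ln(V₀/D) + (r + σ²/2)T] / (σ√T)
   = [ln(294.0472/255.2632) + (0.0076 + 0.5·0.3771²)·9.0116] / (0.3771·√9.0116)
   = [0.141445 + 0.709233] / 1.132029 = 0.751463
d₂ = d₁ − σ√T = 0.751463 − 1.132029 = -0.380566
risk-neutral PD = N(−d₂) = N(0.380566) = 0.648237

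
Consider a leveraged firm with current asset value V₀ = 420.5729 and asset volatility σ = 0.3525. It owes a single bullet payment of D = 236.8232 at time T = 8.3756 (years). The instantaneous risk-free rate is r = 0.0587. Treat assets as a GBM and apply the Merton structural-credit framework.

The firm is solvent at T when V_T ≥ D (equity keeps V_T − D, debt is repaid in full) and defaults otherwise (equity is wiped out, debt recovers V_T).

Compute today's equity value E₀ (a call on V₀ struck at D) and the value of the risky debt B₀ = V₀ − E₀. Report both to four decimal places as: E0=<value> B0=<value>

E0=293.4337 B0=127.1392

d₁ = [ln(V₀/D) + (r + σ²/2)T] / (σ√T)
   = [ln(420.5729/236.8232) + (0.0587 + 0.5·0.3525²)·8.3756] / (0.3525·√8.3756)
   = [0.574304 + 1.012008] / 1.020157 = 1.554968
d₂ = d₁ − σ√T = 1.554968 − 1.020157 = 0.534811
N(d₁) = 0.940023,  N(d₂) = 0.703610,  e^(−rT) = 0.611618
E₀ = V₀·N(d₁) − D·e^(−rT)·N(d₂)
   = 420.5729·0.940023 − 236.8232·0.611618·0.703610 = 293.433724
B₀ = V₀ − E₀ = 420.5729 − 293.433724 = 127.139176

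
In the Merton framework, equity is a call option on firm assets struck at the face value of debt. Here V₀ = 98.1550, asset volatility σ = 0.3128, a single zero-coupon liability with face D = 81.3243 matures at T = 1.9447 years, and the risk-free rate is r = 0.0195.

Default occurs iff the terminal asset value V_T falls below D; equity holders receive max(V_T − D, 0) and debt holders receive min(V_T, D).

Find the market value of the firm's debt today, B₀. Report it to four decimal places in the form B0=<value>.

B0=71.0357

d₁ = [ln(V₀/D) + (r + σ²/2)T] / (σ√T)
   = [ln(98.1550/81.3243) + (0.0195 + 0.5·0.3128²)·1.9447] / (0.3128·√1.9447)
   = [0.188103 + 0.133060] / 0.436207 = 0.736262
d₂ = d₁ − σ√T = 0.736262 − 0.436207 = 0.300055
N(d₁) = 0.769214,  N(d₂) = 0.617932,  e^(−rT) = 0.962788
E₀ = V₀·N(d₁) − D·e^(−rT)·N(d₂)
   = 98.1550·0.769214 − 81.3243·0.962788·0.617932 = 27.119322
B₀ = V₀ − E₀ = 98.1550 − 27.119322 = 71.035678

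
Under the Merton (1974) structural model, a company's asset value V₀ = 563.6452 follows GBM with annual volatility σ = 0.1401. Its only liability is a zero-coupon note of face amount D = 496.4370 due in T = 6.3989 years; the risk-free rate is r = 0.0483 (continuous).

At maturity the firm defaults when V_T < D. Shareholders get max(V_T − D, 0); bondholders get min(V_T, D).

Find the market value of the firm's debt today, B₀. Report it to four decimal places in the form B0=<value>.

d₁ = [ln(V₀/D) + (r + σ²/2)T] / (σ√T)
   = [ln(563.6452/496.4370) + (0.0483 + 0.5·0.1401²)·6.3989] / (0.1401·√6.3989)
   = [0.126968 + 0.371866] / 0.354398 = 1.407555
d₂ = d₁ − σ√T = 1.407555 − 0.354398 = 1.053157
N(d₁) = 0.920369,  N(d₂) = 0.853866,  e^(−rT) = 0.734132
E₀ = V₀·N(d₁) − D·e^(−rT)·N(d₂)
   = 563.6452·0.920369 − 496.4370·0.734132·0.853866 = 207.569907
B₀ = V₀ − E₀ = 563.6452 − 207.569907 = 356.075293

B0=356.0753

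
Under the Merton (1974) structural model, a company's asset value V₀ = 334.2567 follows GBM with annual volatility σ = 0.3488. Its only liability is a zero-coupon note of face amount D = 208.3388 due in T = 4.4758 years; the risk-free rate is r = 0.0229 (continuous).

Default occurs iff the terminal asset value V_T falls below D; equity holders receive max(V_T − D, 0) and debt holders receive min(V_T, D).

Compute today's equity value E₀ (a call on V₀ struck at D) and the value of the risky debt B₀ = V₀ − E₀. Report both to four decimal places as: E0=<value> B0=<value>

E0=168.3691 B0=165.8876

d₁ = [ln(V₀/D) + (r + σ²/2)T] / (σ√T)
   = [ln(334.2567/208.3388) + (0.0229 + 0.5·0.3488²)·4.4758] / (0.3488·√4.4758)
   = [0.472744 + 0.374762] / 0.737924 = 1.148499
d₂ = d₁ − σ√T = 1.148499 − 0.737924 = 0.410575
N(d₁) = 0.874619,  N(d₂) = 0.659308,  e^(−rT) = 0.902582
E₀ = V₀·N(d₁) − D·e^(−rT)·N(d₂)
   = 334.2567·0.874619 − 208.3388·0.902582·0.659308 = 168.369050
B₀ = V₀ − E₀ = 334.2567 − 168.369050 = 165.887650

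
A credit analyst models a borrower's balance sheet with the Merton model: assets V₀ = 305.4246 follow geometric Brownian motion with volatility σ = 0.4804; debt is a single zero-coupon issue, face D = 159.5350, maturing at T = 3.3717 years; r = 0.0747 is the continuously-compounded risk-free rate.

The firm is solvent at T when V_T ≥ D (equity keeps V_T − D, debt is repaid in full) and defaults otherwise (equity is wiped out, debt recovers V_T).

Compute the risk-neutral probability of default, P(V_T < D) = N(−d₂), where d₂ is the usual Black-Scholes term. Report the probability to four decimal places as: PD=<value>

d₁ = [ln(V₀/D) + (r + σ²/2)T] / (σ√T)
   = [ln(305.4246/159.5350) + (0.0747 + 0.5·0.4804²)·3.3717] / (0.4804·√3.3717)
   = [0.649440 + 0.640933] / 0.882120 = 1.462810
d₂ = d₁ − σ√T = 1.462810 − 0.882120 = 0.580690
risk-neutral PD = N(−d₂) = N(-0.580690) = 0.280725

PD=0.2807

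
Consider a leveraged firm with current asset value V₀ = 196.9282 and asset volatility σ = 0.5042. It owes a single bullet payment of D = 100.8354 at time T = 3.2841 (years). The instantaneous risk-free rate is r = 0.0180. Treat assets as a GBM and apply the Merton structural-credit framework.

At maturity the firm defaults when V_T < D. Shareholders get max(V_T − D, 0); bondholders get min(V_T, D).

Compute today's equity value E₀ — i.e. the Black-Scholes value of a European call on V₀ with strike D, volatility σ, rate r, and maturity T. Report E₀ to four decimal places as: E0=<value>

E0=116.0843

d₁ = [ln(V₀/D) + (r + σ²/2)T] / (σ√T)
   = [ln(196.9282/100.8354) + (0.0180 + 0.5·0.5042²)·3.2841] / (0.5042·√3.2841)
   = [0.669350 + 0.476552] / 0.913716 = 1.254112
d₂ = d₁ − σ√T = 1.254112 − 0.913716 = 0.340396
N(d₁) = 0.895099,  N(d₂) = 0.633221,  e^(−rT) = 0.942599
E₀ = V₀·N(d₁) − D·e^(−rT)·N(d₂)
   = 196.9282·0.895099 − 100.8354·0.942599·0.633221 = 116.084297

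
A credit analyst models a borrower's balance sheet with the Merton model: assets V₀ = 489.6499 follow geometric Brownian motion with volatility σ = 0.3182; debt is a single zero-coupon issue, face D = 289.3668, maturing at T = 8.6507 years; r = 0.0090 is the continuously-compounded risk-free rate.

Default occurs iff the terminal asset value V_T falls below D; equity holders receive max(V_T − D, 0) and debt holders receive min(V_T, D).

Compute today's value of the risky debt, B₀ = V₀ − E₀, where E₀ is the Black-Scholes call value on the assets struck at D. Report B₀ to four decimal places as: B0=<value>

d₁ = [ln(V₀/D) + (r + σ²/2)T] / (σ√T)
   = [ln(489.6499/289.3668) + (0.0090 + 0.5·0.3182²)·8.6507] / (0.3182·√8.6507)
   = [0.525996 + 0.515803] / 0.935892 = 1.113161
d₂ = d₁ − σ√T = 1.113161 − 0.935892 = 0.177269
N(d₁) = 0.867180,  N(d₂) = 0.570352,  e^(−rT) = 0.925097
E₀ = V₀·N(d₁) − D·e^(−rT)·N(d₂)
   = 489.6499·0.867180 − 289.3668·0.925097·0.570352 = 271.936006
B₀ = V₀ − E₀ = 489.6499 − 271.936006 = 217.713894

B0=217.7139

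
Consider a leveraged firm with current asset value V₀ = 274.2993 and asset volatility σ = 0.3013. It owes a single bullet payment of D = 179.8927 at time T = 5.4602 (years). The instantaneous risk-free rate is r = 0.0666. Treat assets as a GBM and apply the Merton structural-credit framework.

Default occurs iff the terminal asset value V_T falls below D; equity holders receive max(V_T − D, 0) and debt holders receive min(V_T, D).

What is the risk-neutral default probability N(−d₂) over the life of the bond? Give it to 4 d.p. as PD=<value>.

PD=0.2225

d₁ = [ln(V₀/D) + (r + σ²/2)T] / (σ√T)
   = [ln(274.2993/179.8927) + (0.0666 + 0.5·0.3013²)·5.4602] / (0.3013·√5.4602)
   = [0.421859 + 0.611492] / 0.704050 = 1.467725
d₂ = d₁ − σ√T = 1.467725 − 0.704050 = 0.763675
risk-neutral PD = N(−d₂) = N(-0.763675) = 0.222530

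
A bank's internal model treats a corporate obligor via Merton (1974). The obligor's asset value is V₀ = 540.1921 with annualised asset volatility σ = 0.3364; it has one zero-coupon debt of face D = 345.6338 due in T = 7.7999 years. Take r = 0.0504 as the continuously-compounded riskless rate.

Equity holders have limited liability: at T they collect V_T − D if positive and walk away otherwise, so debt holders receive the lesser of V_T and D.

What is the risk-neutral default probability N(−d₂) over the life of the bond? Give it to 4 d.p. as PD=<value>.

d₁ = [ln(V₀/D) + (r + σ²/2)T] / (σ√T)
   = [ln(540.1921/345.6338) + (0.0504 + 0.5·0.3364²)·7.7999] / (0.3364·√7.7999)
   = [0.446545 + 0.834453] / 0.939508 = 1.363477
d₂ = d₁ − σ√T = 1.363477 − 0.939508 = 0.423969
risk-neutral PD = N(−d₂) = N(-0.423969) = 0.335794

PD=0.3358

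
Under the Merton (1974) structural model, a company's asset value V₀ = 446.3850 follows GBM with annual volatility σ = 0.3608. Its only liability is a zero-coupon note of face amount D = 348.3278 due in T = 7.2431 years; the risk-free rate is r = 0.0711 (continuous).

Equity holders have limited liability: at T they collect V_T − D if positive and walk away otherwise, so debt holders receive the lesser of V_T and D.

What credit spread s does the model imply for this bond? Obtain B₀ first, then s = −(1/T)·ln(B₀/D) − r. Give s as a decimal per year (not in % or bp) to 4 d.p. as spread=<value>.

d₁ = [ln(V₀/D) + (r + σ²/2)T] / (σ√T)
   = [ln(446.3850/348.3278) + (0.0711 + 0.5·0.3608²)·7.2431] / (0.3608·√7.2431)
   = [0.248038 + 0.986426] / 0.971021 = 1.271304
d₂ = d₁ − σ√T = 1.271304 − 0.971021 = 0.300283
N(d₁) = 0.898190,  N(d₂) = 0.618019,  e^(−rT) = 0.597510
E₀ = V₀·N(d₁) − D·e^(−rT)·N(d₂)
   = 446.3850·0.898190 − 348.3278·0.597510·0.618019 = 272.310511
B₀ = V₀ − E₀ = 446.3850 − 272.310511 = 174.074489
spread = −(1/T)·ln(B₀/D) − r = −(1/7.2431)·ln(174.074489/348.3278) − 0.0711 = 0.02466848

spread=0.0247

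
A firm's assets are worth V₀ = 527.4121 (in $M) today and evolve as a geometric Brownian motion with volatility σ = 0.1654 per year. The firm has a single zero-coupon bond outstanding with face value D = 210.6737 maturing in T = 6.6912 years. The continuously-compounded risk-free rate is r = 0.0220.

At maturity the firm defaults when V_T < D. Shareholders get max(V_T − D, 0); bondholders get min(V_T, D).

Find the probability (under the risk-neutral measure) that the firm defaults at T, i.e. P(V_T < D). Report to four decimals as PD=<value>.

PD=0.0115

d₁ = [ln(V₀/D) + (r + σ²/2)T] / (σ√T)
   = [ln(527.4121/210.6737) + (0.0220 + 0.5·0.1654²)·6.6912] / (0.1654·√6.6912)
   = [0.917672 + 0.238733] / 0.427846 = 2.702851
d₂ = d₁ − σ√T = 2.702851 − 0.427846 = 2.275005
risk-neutral PD = N(−d₂) = N(-2.275005) = 0.011453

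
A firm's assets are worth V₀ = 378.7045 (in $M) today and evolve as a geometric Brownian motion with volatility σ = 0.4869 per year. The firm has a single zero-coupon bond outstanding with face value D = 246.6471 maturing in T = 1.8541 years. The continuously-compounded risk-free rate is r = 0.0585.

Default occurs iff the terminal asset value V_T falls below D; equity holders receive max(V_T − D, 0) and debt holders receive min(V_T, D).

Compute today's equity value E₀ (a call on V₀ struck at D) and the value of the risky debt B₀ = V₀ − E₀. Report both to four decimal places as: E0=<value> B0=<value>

d₁ = [ln(V₀/D) + (r + σ²/2)T] / (σ√T)
   = [ln(378.7045/246.6471) + (0.0585 + 0.5·0.4869²)·1.8541] / (0.4869·√1.8541)
   = [0.428798 + 0.328242] / 0.662989 = 1.141859
d₂ = d₁ − σ√T = 1.141859 − 0.662989 = 0.478870
N(d₁) = 0.873244,  N(d₂) = 0.683984,  e^(−rT) = 0.897210
E₀ = V₀·N(d₁) − D·e^(−rT)·N(d₂)
   = 378.7045·0.873244 − 246.6471·0.897210·0.683984 = 179.339423
B₀ = V₀ − E₀ = 378.7045 − 179.339423 = 199.365077

E0=179.3394 B0=199.3651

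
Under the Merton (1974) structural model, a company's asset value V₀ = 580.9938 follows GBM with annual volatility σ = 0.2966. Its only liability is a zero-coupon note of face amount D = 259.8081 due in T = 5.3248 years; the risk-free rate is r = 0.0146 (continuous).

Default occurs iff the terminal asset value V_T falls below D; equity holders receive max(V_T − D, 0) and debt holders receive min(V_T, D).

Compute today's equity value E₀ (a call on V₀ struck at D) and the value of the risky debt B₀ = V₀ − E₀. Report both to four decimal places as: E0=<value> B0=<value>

d₁ = [ln(V₀/D) + (r + σ²/2)T] / (σ√T)
   = [ln(580.9938/259.8081) + (0.0146 + 0.5·0.2966²)·5.3248] / (0.2966·√5.3248)
   = [0.804797 + 0.311958] / 0.684420 = 1.631680
d₂ = d₁ − σ√T = 1.631680 − 0.684420 = 0.947259
N(d₁) = 0.948626,  N(d₂) = 0.828247,  e^(−rT) = 0.925203
E₀ = V₀·N(d₁) − D·e^(−rT)·N(d₂)
   = 580.9938·0.948626 − 259.8081·0.925203·0.828247 = 352.056115
B₀ = V₀ − E₀ = 580.9938 − 352.056115 = 228.937685

E0=352.0561 B0=228.9377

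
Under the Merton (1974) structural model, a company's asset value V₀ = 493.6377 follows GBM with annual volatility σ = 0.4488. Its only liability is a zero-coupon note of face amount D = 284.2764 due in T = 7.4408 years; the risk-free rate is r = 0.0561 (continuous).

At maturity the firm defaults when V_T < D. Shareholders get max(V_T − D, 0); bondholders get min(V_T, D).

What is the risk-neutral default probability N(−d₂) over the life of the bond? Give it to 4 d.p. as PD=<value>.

PD=0.4287

d₁ = [ln(V₀/D) + (r + σ²/2)T] / (σ√T)
   = [ln(493.6377/284.2764) + (0.0561 + 0.5·0.4488²)·7.4408] / (0.4488·√7.4408)
   = [0.551855 + 1.166797] / 1.224229 = 1.403865
d₂ = d₁ − σ√T = 1.403865 − 1.224229 = 0.179636
risk-neutral PD = N(−d₂) = N(-0.179636) = 0.428719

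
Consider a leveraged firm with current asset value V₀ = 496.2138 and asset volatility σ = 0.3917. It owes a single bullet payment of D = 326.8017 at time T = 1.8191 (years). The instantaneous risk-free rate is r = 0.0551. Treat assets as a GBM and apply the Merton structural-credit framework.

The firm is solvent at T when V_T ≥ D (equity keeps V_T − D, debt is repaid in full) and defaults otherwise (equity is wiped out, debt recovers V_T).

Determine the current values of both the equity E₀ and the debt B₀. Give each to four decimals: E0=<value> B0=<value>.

E0=217.7008 B0=278.5130

d₁ = [ln(V₀/D) + (r + σ²/2)T] / (σ√T)
   = [ln(496.2138/326.8017) + (0.0551 + 0.5·0.3917²)·1.8191] / (0.3917·√1.8191)
   = [0.417653 + 0.239784] / 0.528302 = 1.244435
d₂ = d₁ − σ√T = 1.244435 − 0.528302 = 0.716134
N(d₁) = 0.893330,  N(d₂) = 0.763046,  e^(−rT) = 0.904627
E₀ = V₀·N(d₁) − D·e^(−rT)·N(d₂)
   = 496.2138·0.893330 − 326.8017·0.904627·0.763046 = 217.700829
B₀ = V₀ − E₀ = 496.2138 − 217.700829 = 278.512971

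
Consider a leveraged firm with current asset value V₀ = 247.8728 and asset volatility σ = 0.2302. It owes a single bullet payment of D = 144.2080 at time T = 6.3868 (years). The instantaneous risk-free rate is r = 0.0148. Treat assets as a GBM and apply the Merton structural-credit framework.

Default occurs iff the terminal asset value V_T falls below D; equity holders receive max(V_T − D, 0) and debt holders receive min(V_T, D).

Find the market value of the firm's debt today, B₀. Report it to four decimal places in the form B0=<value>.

B0=124.1083

d₁ = [ln(V₀/D) + (r + σ²/2)T] / (σ√T)
   = [ln(247.8728/144.2080) + (0.0148 + 0.5·0.2302²)·6.3868] / (0.2302·√6.3868)
   = [0.541659 + 0.263749] / 0.581764 = 1.384424
d₂ = d₁ − σ√T = 1.384424 − 0.581764 = 0.802660
N(d₁) = 0.916886,  N(d₂) = 0.788914,  e^(−rT) = 0.909805
E₀ = V₀·N(d₁) − D·e^(−rT)·N(d₂)
   = 247.8728·0.916886 − 144.2080·0.909805·0.788914 = 123.764510
B₀ = V₀ − E₀ = 247.8728 − 123.764510 = 124.108290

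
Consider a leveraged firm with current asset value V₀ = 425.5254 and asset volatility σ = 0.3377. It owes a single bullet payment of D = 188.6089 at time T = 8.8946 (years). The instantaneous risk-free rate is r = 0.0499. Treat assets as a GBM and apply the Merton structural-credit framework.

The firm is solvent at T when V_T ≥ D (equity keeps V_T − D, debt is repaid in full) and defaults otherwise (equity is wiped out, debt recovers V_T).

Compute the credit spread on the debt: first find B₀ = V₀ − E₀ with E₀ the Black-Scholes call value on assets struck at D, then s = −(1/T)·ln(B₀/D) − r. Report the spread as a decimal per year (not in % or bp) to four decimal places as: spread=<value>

d₁ = [ln(V₀/D) + (r + σ²/2)T] / (σ√T)
   = [ln(425.5254/188.6089) + (0.0499 + 0.5·0.3377²)·8.8946] / (0.3377·√8.8946)
   = [0.813649 + 0.951016] / 1.007150 = 1.752137
d₂ = d₁ − σ√T = 1.752137 − 1.007150 = 0.744987
N(d₁) = 0.960125,  N(d₂) = 0.771860,  e^(−rT) = 0.641568
E₀ = V₀·N(d₁) − D·e^(−rT)·N(d₂)
   = 425.5254·0.960125 − 188.6089·0.641568·0.771860 = 315.158291
B₀ = V₀ − E₀ = 425.5254 − 315.158291 = 110.367109
spread = −(1/T)·ln(B₀/D) − r = −(1/8.8946)·ln(110.367109/188.6089) − 0.0499 = 0.01034592

spread=0.0103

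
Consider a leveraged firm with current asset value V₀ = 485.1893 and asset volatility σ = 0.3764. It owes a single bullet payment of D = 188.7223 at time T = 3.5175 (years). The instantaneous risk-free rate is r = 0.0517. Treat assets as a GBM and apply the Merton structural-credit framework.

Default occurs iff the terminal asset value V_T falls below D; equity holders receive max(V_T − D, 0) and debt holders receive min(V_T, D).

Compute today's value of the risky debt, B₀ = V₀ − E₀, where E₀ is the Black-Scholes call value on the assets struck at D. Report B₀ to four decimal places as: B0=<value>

B0=152.9626

d₁ = [ln(V₀/D) + (r + σ²/2)T] / (σ√T)
   = [ln(485.1893/188.7223) + (0.0517 + 0.5·0.3764²)·3.5175] / (0.3764·√3.5175)
   = [0.944263 + 0.431029] / 0.705938 = 1.948176
d₂ = d₁ − σ√T = 1.948176 − 0.705938 = 1.242238
N(d₁) = 0.974303,  N(d₂) = 0.892926,  e^(−rT) = 0.833722
E₀ = V₀·N(d₁) − D·e^(−rT)·N(d₂)
   = 485.1893·0.974303 − 188.7223·0.833722·0.892926 = 332.226702
B₀ = V₀ − E₀ = 485.1893 − 332.226702 = 152.962598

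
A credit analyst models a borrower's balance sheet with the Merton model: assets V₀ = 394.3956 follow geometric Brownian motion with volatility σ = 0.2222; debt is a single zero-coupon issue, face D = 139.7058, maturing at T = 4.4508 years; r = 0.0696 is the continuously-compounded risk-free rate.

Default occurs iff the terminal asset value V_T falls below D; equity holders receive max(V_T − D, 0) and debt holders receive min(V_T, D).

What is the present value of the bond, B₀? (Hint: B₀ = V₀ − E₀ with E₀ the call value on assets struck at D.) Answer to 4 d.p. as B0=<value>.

B0=102.4354

d₁ = [ln(V₀/D) + (r + σ²/2)T] / (σ√T)
   = [ln(394.3956/139.7058) + (0.0696 + 0.5·0.2222²)·4.4508] / (0.2222·√4.4508)
   = [1.037816 + 0.419650] / 0.468774 = 3.109104
d₂ = d₁ − σ√T = 3.109104 − 0.468774 = 2.640330
N(d₁) = 0.999062,  N(d₂) = 0.995859,  e^(−rT) = 0.733612
E₀ = V₀·N(d₁) − D·e^(−rT)·N(d₂)
   = 394.3956·0.999062 − 139.7058·0.733612·0.995859 = 291.960202
B₀ = V₀ − E₀ = 394.3956 − 291.960202 = 102.435398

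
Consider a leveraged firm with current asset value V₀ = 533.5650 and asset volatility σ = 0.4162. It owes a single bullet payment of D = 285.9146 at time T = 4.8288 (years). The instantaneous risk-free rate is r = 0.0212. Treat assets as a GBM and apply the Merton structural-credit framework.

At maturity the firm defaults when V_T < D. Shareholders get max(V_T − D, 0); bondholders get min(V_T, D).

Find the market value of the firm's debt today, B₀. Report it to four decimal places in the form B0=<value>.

B0=219.3173

d₁ = [ln(V₀/D) + (r + σ²/2)T] / (σ√T)
   = [ln(533.5650/285.9146) + (0.0212 + 0.5·0.4162²)·4.8288] / (0.4162·√4.8288)
   = [0.623888 + 0.520599] / 0.914580 = 1.251379
d₂ = d₁ − σ√T = 1.251379 − 0.914580 = 0.336799
N(d₁) = 0.894602,  N(d₂) = 0.631866,  e^(−rT) = 0.902695
E₀ = V₀·N(d₁) − D·e^(−rT)·N(d₂)
   = 533.5650·0.894602 − 285.9146·0.902695·0.631866 = 314.247687
B₀ = V₀ − E₀ = 533.5650 − 314.247687 = 219.317313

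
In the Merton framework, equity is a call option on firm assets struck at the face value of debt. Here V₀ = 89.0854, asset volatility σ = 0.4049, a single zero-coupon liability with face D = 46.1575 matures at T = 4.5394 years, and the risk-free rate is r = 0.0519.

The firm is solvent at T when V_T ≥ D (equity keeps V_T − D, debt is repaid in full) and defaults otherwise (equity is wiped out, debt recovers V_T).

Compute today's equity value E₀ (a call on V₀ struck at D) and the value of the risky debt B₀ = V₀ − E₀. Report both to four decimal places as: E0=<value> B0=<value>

d₁ = [ln(V₀/D) + (r + σ²/2)T] / (σ√T)
   = [ln(89.0854/46.1575) + (0.0519 + 0.5·0.4049²)·4.5394] / (0.4049·√4.5394)
   = [0.657536 + 0.607699] / 0.862675 = 1.466642
d₂ = d₁ − σ√T = 1.466642 − 0.862675 = 0.603967
N(d₁) = 0.928763,  N(d₂) = 0.727067,  e^(−rT) = 0.790101
E₀ = V₀·N(d₁) − D·e^(−rT)·N(d₂)
   = 89.0854·0.928763 − 46.1575·0.790101·0.727067 = 56.223774
B₀ = V₀ − E₀ = 89.0854 − 56.223774 = 32.861626

E0=56.2238 B0=32.8616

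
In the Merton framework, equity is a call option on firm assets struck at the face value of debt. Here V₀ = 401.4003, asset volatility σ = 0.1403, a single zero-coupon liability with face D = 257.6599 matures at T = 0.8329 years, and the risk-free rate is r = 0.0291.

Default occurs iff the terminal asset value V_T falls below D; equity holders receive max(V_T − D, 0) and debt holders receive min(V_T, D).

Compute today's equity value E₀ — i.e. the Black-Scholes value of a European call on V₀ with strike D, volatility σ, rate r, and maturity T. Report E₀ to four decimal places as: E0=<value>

d₁ = [ln(V₀/D) + (r + σ²/2)T] / (σ√T)
   = [ln(401.4003/257.6599) + (0.0291 + 0.5·0.1403²)·0.8329] / (0.1403·√0.8329)
   = [0.443319 + 0.032435] / 0.128042 = 3.715591
d₂ = d₁ − σ√T = 3.715591 − 0.128042 = 3.587549
N(d₁) = 0.999899,  N(d₂) = 0.999833,  e^(−rT) = 0.976054
E₀ = V₀·N(d₁) − D·e^(−rT)·N(d₂)
   = 401.4003·0.999899 − 257.6599·0.976054·0.999833 = 149.911616

E0=149.9116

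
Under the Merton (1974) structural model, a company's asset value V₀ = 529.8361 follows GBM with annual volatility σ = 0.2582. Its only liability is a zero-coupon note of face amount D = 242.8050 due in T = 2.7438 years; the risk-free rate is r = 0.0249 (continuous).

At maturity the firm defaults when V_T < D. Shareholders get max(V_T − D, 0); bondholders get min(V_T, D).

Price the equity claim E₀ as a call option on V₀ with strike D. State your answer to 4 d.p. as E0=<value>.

E0=304.3554

d₁ = [ln(V₀/D) + (r + σ²/2)T] / (σ√T)
   = [ln(529.8361/242.8050) + (0.0249 + 0.5·0.2582²)·2.7438] / (0.2582·√2.7438)
   = [0.780309 + 0.159781] / 0.427693 = 2.198048
d₂ = d₁ − σ√T = 2.198048 − 0.427693 = 1.770355
N(d₁) = 0.986027,  N(d₂) = 0.961666,  e^(−rT) = 0.933961
E₀ = V₀·N(d₁) − D·e^(−rT)·N(d₂)
   = 529.8361·0.986027 − 242.8050·0.933961·0.961666 = 304.355413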